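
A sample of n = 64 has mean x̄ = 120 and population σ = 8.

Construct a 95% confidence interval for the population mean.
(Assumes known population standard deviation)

Answer: (118.0400, 121.9600)

Derivation:
Confidence level: 95%, α = 0.05
z_0.025 = 1.960
SE = σ/√n = 8/√64 = 1.0000
Margin of error = 1.960 × 1.0000 = 1.9600
CI: x̄ ± margin = 120 ± 1.9600
CI: (118.0400, 121.9600)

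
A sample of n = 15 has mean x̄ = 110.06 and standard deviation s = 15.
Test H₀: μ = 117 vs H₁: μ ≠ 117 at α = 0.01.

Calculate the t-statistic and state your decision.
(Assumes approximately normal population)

Answer: t = -1.7919, fail to reject H₀

Derivation:
df = n - 1 = 14
SE = s/√n = 15/√15 = 3.8730
t = (x̄ - μ₀)/SE = (110.06 - 117)/3.8730 = -1.7919
Critical value: t_{0.005,14} = ±2.977
p-value ≈ 0.0948
Decision: fail to reject H₀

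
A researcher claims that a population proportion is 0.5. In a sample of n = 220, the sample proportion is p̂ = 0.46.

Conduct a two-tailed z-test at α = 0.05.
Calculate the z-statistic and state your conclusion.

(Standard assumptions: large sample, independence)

Answer: z = -1.1866, fail to reject H₀

Derivation:
H₀: p = 0.5, H₁: p ≠ 0.5
Standard error: SE = √(p₀(1-p₀)/n) = √(0.5×0.5/220) = 0.033710
z-statistic: z = (p̂ - p₀)/SE = (0.46 - 0.5)/0.033710 = -1.1866
Critical value: z_0.025 = ±1.960
p-value = 0.2354
Decision: fail to reject H₀ at α = 0.05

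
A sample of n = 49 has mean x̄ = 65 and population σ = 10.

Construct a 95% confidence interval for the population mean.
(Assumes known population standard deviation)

Answer: (62.1999, 67.8001)

Derivation:
Confidence level: 95%, α = 0.05
z_0.025 = 1.960
SE = σ/√n = 10/√49 = 1.4286
Margin of error = 1.960 × 1.4286 = 2.8001
CI: x̄ ± margin = 65 ± 2.8001
CI: (62.1999, 67.8001)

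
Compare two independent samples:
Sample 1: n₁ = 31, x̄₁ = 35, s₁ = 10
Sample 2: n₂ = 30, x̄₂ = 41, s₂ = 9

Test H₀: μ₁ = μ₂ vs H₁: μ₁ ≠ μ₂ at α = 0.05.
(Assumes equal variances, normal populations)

Pooled variance: s²_p = [30×10² + 29×9²]/(59) = 90.6610
s_p = 9.5216
SE = s_p×√(1/n₁ + 1/n₂) = 9.5216×√(1/31 + 1/30) = 2.4386
t = (x̄₁ - x̄₂)/SE = (35 - 41)/2.4386 = -2.4604
df = 59, t-critical = ±2.001
Decision: reject H₀

Answer: t = -2.4604, reject H₀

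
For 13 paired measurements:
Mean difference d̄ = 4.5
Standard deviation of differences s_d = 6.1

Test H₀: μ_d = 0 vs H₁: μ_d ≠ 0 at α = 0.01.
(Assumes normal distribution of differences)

Answer: t = 2.6599, fail to reject H₀

Derivation:
df = n - 1 = 12
SE = s_d/√n = 6.1/√13 = 1.6918
t = d̄/SE = 4.5/1.6918 = 2.6599
Critical value: t_{0.005,12} = ±3.055
p-value ≈ 0.0208
Decision: fail to reject H₀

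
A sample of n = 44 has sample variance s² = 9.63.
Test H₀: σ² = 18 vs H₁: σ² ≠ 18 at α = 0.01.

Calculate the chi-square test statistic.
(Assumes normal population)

df = n - 1 = 43
χ² = (n-1)s²/σ₀² = 43×9.63/18 = 23.0050
Critical values: χ²_{0.995,43} = 22.859, χ²_{0.005,43} = 70.616
Rejection region: χ² < 22.859 or χ² > 70.616
Decision: fail to reject H₀

Answer: χ² = 23.0050, fail to reject H₀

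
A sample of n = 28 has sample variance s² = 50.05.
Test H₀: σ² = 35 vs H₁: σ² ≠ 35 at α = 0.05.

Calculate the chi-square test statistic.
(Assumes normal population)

Answer: χ² = 38.6100, fail to reject H₀

Derivation:
df = n - 1 = 27
χ² = (n-1)s²/σ₀² = 27×50.05/35 = 38.6100
Critical values: χ²_{0.975,27} = 14.573, χ²_{0.025,27} = 43.195
Rejection region: χ² < 14.573 or χ² > 43.195
Decision: fail to reject H₀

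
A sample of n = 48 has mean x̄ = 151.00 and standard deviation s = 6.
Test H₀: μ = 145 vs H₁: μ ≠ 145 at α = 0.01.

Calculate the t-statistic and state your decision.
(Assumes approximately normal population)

df = n - 1 = 47
SE = s/√n = 6/√48 = 0.8660
t = (x̄ - μ₀)/SE = (151.00 - 145)/0.8660 = 6.9284
Critical value: t_{0.005,47} = ±2.685
p-value < 0.0001
Decision: reject H₀

Answer: t = 6.9284, reject H₀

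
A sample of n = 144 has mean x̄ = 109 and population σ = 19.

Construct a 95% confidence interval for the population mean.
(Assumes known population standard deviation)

Confidence level: 95%, α = 0.05
z_0.025 = 1.960
SE = σ/√n = 19/√144 = 1.5833
Margin of error = 1.960 × 1.5833 = 3.1033
CI: x̄ ± margin = 109 ± 3.1033
CI: (105.8967, 112.1033)

Answer: (105.8967, 112.1033)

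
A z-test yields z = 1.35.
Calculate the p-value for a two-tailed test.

For z = 1.35:
p = 2×P(Z > |1.35|) = 2×(1 - Φ(1.35)) = 0.1770

Answer: p-value ≈ 0.1770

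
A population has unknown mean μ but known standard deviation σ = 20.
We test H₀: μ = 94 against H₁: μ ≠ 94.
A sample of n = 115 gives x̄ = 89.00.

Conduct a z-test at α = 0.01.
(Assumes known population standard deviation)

Answer: z = -2.6810, reject H₀

Derivation:
Standard error: SE = σ/√n = 20/√115 = 1.8650
z-statistic: z = (x̄ - μ₀)/SE = (89.00 - 94)/1.8650 = -2.6810
Critical value: ±2.576
p-value = 0.0073
Decision: reject H₀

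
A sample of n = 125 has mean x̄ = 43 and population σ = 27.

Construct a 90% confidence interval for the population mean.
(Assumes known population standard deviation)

Confidence level: 90%, α = 0.1
z_0.05 = 1.645
SE = σ/√n = 27/√125 = 2.4150
Margin of error = 1.645 × 2.4150 = 3.9727
CI: x̄ ± margin = 43 ± 3.9727
CI: (39.0273, 46.9727)

Answer: (39.0273, 46.9727)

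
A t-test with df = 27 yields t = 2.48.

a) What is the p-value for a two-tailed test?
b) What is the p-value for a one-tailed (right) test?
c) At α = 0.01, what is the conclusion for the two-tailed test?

Answer: a) 0.0197, b) 0.0098, c) fail to reject H₀

Derivation:
Using t-distribution with df = 27:
a) Two-tailed: p = 2×P(T > 2.48) = 0.0197
b) One-tailed: p = P(T > 2.48) = 0.0098
c) 0.0197 ≥ 0.01, fail to reject H₀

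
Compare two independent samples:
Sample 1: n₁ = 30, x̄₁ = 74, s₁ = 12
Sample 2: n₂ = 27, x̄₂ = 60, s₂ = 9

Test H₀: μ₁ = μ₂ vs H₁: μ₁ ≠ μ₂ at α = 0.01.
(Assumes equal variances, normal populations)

Answer: t = 4.9381, reject H₀

Derivation:
Pooled variance: s²_p = [29×12² + 26×9²]/(55) = 114.2182
s_p = 10.6873
SE = s_p×√(1/n₁ + 1/n₂) = 10.6873×√(1/30 + 1/27) = 2.8351
t = (x̄₁ - x̄₂)/SE = (74 - 60)/2.8351 = 4.9381
df = 55, t-critical = ±2.668
Decision: reject H₀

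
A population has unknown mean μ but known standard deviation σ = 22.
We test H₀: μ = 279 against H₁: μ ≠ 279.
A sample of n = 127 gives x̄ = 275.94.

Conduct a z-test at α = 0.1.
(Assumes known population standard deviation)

Standard error: SE = σ/√n = 22/√127 = 1.9522
z-statistic: z = (x̄ - μ₀)/SE = (275.94 - 279)/1.9522 = -1.5675
Critical value: ±1.645
p-value = 0.1170
Decision: fail to reject H₀

Answer: z = -1.5675, fail to reject H₀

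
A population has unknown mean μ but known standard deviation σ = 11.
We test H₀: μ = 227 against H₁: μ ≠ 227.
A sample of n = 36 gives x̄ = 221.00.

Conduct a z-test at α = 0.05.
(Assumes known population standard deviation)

Answer: z = -3.2728, reject H₀

Derivation:
Standard error: SE = σ/√n = 11/√36 = 1.8333
z-statistic: z = (x̄ - μ₀)/SE = (221.00 - 227)/1.8333 = -3.2728
Critical value: ±1.960
p-value = 0.0011
Decision: reject H₀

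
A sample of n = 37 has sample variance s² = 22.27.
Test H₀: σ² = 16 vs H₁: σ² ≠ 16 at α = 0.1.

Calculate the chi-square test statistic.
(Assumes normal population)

df = n - 1 = 36
χ² = (n-1)s²/σ₀² = 36×22.27/16 = 50.1075
Critical values: χ²_{0.95,36} = 23.269, χ²_{0.05,36} = 50.998
Rejection region: χ² < 23.269 or χ² > 50.998
Decision: fail to reject H₀

Answer: χ² = 50.1075, fail to reject H₀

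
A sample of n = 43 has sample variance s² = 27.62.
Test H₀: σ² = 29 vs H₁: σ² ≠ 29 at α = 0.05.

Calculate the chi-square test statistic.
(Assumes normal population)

df = n - 1 = 42
χ² = (n-1)s²/σ₀² = 42×27.62/29 = 40.0014
Critical values: χ²_{0.975,42} = 25.999, χ²_{0.025,42} = 61.777
Rejection region: χ² < 25.999 or χ² > 61.777
Decision: fail to reject H₀

Answer: χ² = 40.0014, fail to reject H₀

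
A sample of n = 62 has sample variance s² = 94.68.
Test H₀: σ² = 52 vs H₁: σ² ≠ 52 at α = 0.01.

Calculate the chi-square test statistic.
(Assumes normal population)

df = n - 1 = 61
χ² = (n-1)s²/σ₀² = 61×94.68/52 = 111.0669
Critical values: χ²_{0.995,61} = 36.301, χ²_{0.005,61} = 93.186
Rejection region: χ² < 36.301 or χ² > 93.186
Decision: reject H₀

Answer: χ² = 111.0669, reject H₀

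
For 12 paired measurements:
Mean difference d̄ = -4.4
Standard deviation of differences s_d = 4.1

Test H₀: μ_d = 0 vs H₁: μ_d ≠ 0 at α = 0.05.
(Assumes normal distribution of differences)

df = n - 1 = 11
SE = s_d/√n = 4.1/√12 = 1.1836
t = d̄/SE = -4.4/1.1836 = -3.7175
Critical value: t_{0.025,11} = ±2.201
p-value ≈ 0.0034
Decision: reject H₀

Answer: t = -3.7175, reject H₀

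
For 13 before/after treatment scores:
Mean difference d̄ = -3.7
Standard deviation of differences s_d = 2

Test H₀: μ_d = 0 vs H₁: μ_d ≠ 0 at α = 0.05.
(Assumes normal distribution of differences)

Answer: t = -6.6703, reject H₀

Derivation:
df = n - 1 = 12
SE = s_d/√n = 2/√13 = 0.5547
t = d̄/SE = -3.7/0.5547 = -6.6703
Critical value: t_{0.025,12} = ±2.179
p-value < 0.0001
Decision: reject H₀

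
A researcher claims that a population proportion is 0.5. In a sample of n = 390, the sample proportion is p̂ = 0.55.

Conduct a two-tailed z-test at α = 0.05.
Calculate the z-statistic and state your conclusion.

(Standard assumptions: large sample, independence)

Answer: z = 1.9749, reject H₀

Derivation:
H₀: p = 0.5, H₁: p ≠ 0.5
Standard error: SE = √(p₀(1-p₀)/n) = √(0.5×0.5/390) = 0.025318
z-statistic: z = (p̂ - p₀)/SE = (0.55 - 0.5)/0.025318 = 1.9749
Critical value: z_0.025 = ±1.960
p-value = 0.0483
Decision: reject H₀ at α = 0.05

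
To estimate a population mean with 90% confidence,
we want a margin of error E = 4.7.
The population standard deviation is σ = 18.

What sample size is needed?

z_0.05 = 1.645
n = (z×σ/E)² = (1.645×18/4.7)²
n = 39.6900
Round up: n = 40

Answer: n = 40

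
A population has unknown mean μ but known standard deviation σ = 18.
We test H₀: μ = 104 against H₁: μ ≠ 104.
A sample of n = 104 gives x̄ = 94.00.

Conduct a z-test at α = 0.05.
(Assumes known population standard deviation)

Standard error: SE = σ/√n = 18/√104 = 1.7650
z-statistic: z = (x̄ - μ₀)/SE = (94.00 - 104)/1.7650 = -5.6657
Critical value: ±1.960
p-value < 0.0001
Decision: reject H₀

Answer: z = -5.6657, reject H₀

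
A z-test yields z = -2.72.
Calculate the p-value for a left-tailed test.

Answer: p-value ≈ 0.0033

Derivation:
For z = -2.72:
p = P(Z < -2.72) = Φ(-2.72) = 0.0033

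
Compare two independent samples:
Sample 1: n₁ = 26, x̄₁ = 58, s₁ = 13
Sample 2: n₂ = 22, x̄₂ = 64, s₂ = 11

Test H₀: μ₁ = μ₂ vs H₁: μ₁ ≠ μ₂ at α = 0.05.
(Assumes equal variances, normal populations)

Pooled variance: s²_p = [25×13² + 21×11²]/(46) = 147.0870
s_p = 12.1279
SE = s_p×√(1/n₁ + 1/n₂) = 12.1279×√(1/26 + 1/22) = 3.5132
t = (x̄₁ - x̄₂)/SE = (58 - 64)/3.5132 = -1.7078
df = 46, t-critical = ±2.013
Decision: fail to reject H₀

Answer: t = -1.7078, fail to reject H₀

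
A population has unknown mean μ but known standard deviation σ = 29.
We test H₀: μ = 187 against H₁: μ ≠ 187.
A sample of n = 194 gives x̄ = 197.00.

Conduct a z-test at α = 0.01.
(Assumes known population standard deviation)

Answer: z = 4.8028, reject H₀

Derivation:
Standard error: SE = σ/√n = 29/√194 = 2.0821
z-statistic: z = (x̄ - μ₀)/SE = (197.00 - 187)/2.0821 = 4.8028
Critical value: ±2.576
p-value < 0.0001
Decision: reject H₀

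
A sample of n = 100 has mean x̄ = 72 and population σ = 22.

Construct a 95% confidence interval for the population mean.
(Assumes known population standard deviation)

Confidence level: 95%, α = 0.05
z_0.025 = 1.960
SE = σ/√n = 22/√100 = 2.2000
Margin of error = 1.960 × 2.2000 = 4.3120
CI: x̄ ± margin = 72 ± 4.3120
CI: (67.6880, 76.3120)

Answer: (67.6880, 76.3120)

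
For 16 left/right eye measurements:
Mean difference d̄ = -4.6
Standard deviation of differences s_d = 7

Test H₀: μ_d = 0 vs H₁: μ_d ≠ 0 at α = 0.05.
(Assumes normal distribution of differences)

df = n - 1 = 15
SE = s_d/√n = 7/√16 = 1.7500
t = d̄/SE = -4.6/1.7500 = -2.6286
Critical value: t_{0.025,15} = ±2.131
p-value ≈ 0.0190
Decision: reject H₀

Answer: t = -2.6286, reject H₀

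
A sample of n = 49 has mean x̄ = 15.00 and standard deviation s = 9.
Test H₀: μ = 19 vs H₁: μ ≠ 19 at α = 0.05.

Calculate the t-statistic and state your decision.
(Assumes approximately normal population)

Answer: t = -3.1111, reject H₀

Derivation:
df = n - 1 = 48
SE = s/√n = 9/√49 = 1.2857
t = (x̄ - μ₀)/SE = (15.00 - 19)/1.2857 = -3.1111
Critical value: t_{0.025,48} = ±2.011
p-value ≈ 0.0031
Decision: reject H₀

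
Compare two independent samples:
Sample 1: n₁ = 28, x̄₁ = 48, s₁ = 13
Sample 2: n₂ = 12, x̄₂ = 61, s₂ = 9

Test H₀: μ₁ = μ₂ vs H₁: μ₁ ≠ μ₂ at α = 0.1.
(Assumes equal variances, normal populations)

Answer: t = -3.1450, reject H₀

Derivation:
Pooled variance: s²_p = [27×13² + 11×9²]/(38) = 143.5263
s_p = 11.9802
SE = s_p×√(1/n₁ + 1/n₂) = 11.9802×√(1/28 + 1/12) = 4.1336
t = (x̄₁ - x̄₂)/SE = (48 - 61)/4.1336 = -3.1450
df = 38, t-critical = ±1.686
Decision: reject H₀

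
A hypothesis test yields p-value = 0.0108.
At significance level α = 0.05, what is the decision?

Answer: reject H₀

Derivation:
Compare p-value to α:
0.0108 < 0.05
Decision: reject H₀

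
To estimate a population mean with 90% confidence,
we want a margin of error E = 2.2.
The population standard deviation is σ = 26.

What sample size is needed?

z_0.05 = 1.645
n = (z×σ/E)² = (1.645×26/2.2)²
n = 377.9489
Round up: n = 378

Answer: n = 378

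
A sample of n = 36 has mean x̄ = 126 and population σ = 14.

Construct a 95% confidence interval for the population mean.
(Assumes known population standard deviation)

Answer: (121.4267, 130.5733)

Derivation:
Confidence level: 95%, α = 0.05
z_0.025 = 1.960
SE = σ/√n = 14/√36 = 2.3333
Margin of error = 1.960 × 2.3333 = 4.5733
CI: x̄ ± margin = 126 ± 4.5733
CI: (121.4267, 130.5733)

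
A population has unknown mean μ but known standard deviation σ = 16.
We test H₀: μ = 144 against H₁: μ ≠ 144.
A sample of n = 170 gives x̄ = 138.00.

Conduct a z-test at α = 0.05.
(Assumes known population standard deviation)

Answer: z = -4.8896, reject H₀

Derivation:
Standard error: SE = σ/√n = 16/√170 = 1.2271
z-statistic: z = (x̄ - μ₀)/SE = (138.00 - 144)/1.2271 = -4.8896
Critical value: ±1.960
p-value < 0.0001
Decision: reject H₀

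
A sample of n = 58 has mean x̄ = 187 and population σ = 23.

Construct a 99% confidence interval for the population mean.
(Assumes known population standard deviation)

Answer: (179.2205, 194.7795)

Derivation:
Confidence level: 99%, α = 0.01
z_0.005 = 2.576
SE = σ/√n = 23/√58 = 3.0200
Margin of error = 2.576 × 3.0200 = 7.7795
CI: x̄ ± margin = 187 ± 7.7795
CI: (179.2205, 194.7795)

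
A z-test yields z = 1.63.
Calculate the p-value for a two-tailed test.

Answer: p-value ≈ 0.1031

Derivation:
For z = 1.63:
p = 2×P(Z > |1.63|) = 2×(1 - Φ(1.63)) = 0.1031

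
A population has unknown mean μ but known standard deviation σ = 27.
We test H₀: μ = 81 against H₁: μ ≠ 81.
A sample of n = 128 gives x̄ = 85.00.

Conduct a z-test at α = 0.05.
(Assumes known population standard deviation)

Standard error: SE = σ/√n = 27/√128 = 2.3865
z-statistic: z = (x̄ - μ₀)/SE = (85.00 - 81)/2.3865 = 1.6761
Critical value: ±1.960
p-value = 0.0937
Decision: fail to reject H₀

Answer: z = 1.6761, fail to reject H₀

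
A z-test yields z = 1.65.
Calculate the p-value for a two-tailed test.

For z = 1.65:
p = 2×P(Z > |1.65|) = 2×(1 - Φ(1.65)) = 0.0989

Answer: p-value ≈ 0.0989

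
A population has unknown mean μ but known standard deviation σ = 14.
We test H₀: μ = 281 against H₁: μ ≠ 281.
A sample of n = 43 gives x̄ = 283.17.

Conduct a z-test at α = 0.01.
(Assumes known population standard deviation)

Standard error: SE = σ/√n = 14/√43 = 2.1350
z-statistic: z = (x̄ - μ₀)/SE = (283.17 - 281)/2.1350 = 1.0164
Critical value: ±2.576
p-value = 0.3094
Decision: fail to reject H₀

Answer: z = 1.0164, fail to reject H₀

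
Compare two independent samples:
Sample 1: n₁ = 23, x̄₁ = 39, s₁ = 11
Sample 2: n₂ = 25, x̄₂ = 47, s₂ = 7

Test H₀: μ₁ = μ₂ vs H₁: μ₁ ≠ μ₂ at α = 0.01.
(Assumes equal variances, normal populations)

Answer: t = -3.0313, reject H₀

Derivation:
Pooled variance: s²_p = [22×11² + 24×7²]/(46) = 83.4348
s_p = 9.1343
SE = s_p×√(1/n₁ + 1/n₂) = 9.1343×√(1/23 + 1/25) = 2.6391
t = (x̄₁ - x̄₂)/SE = (39 - 47)/2.6391 = -3.0313
df = 46, t-critical = ±2.687
Decision: reject H₀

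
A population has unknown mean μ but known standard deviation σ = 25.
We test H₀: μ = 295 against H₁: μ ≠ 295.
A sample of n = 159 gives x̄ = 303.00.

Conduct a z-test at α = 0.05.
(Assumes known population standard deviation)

Standard error: SE = σ/√n = 25/√159 = 1.9826
z-statistic: z = (x̄ - μ₀)/SE = (303.00 - 295)/1.9826 = 4.0351
Critical value: ±1.960
p-value = 0.0001
Decision: reject H₀

Answer: z = 4.0351, reject H₀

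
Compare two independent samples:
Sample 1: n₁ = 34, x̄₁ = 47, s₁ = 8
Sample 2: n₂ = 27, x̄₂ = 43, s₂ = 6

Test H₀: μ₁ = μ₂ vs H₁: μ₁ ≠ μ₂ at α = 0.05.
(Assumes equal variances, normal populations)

Pooled variance: s²_p = [33×8² + 26×6²]/(59) = 51.6610
s_p = 7.1876
SE = s_p×√(1/n₁ + 1/n₂) = 7.1876×√(1/34 + 1/27) = 1.8528
t = (x̄₁ - x̄₂)/SE = (47 - 43)/1.8528 = 2.1589
df = 59, t-critical = ±2.001
Decision: reject H₀

Answer: t = 2.1589, reject H₀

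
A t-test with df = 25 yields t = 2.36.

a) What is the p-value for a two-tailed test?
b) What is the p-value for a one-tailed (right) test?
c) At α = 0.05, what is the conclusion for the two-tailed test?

Answer: a) 0.0264, b) 0.0132, c) reject H₀

Derivation:
Using t-distribution with df = 25:
a) Two-tailed: p = 2×P(T > 2.36) = 0.0264
b) One-tailed: p = P(T > 2.36) = 0.0132
c) 0.0264 < 0.05, reject H₀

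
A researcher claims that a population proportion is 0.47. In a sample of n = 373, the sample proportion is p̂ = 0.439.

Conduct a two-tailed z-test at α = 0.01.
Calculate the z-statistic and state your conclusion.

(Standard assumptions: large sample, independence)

Answer: z = -1.1996, fail to reject H₀

Derivation:
H₀: p = 0.47, H₁: p ≠ 0.47
Standard error: SE = √(p₀(1-p₀)/n) = √(0.47×0.53/373) = 0.025842
z-statistic: z = (p̂ - p₀)/SE = (0.439 - 0.47)/0.025842 = -1.1996
Critical value: z_0.005 = ±2.576
p-value = 0.2303
Decision: fail to reject H₀ at α = 0.01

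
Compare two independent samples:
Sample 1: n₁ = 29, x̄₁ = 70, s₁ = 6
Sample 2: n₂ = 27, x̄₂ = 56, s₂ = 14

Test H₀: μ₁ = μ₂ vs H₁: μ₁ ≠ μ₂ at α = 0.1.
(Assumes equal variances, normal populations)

Answer: t = 4.9239, reject H₀

Derivation:
Pooled variance: s²_p = [28×6² + 26×14²]/(54) = 113.0370
s_p = 10.6319
SE = s_p×√(1/n₁ + 1/n₂) = 10.6319×√(1/29 + 1/27) = 2.8433
t = (x̄₁ - x̄₂)/SE = (70 - 56)/2.8433 = 4.9239
df = 54, t-critical = ±1.674
Decision: reject H₀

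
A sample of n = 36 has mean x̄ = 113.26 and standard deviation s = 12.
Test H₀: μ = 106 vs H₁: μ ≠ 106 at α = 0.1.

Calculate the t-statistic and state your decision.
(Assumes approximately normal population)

df = n - 1 = 35
SE = s/√n = 12/√36 = 2.0000
t = (x̄ - μ₀)/SE = (113.26 - 106)/2.0000 = 3.6300
Critical value: t_{0.05,35} = ±1.690
p-value ≈ 0.0009
Decision: reject H₀

Answer: t = 3.6300, reject H₀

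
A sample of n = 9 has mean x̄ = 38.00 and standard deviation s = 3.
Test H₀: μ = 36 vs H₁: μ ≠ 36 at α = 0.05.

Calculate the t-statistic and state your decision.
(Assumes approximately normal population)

Answer: t = 2.0000, fail to reject H₀

Derivation:
df = n - 1 = 8
SE = s/√n = 3/√9 = 1.0000
t = (x̄ - μ₀)/SE = (38.00 - 36)/1.0000 = 2.0000
Critical value: t_{0.025,8} = ±2.306
p-value ≈ 0.0805
Decision: fail to reject H₀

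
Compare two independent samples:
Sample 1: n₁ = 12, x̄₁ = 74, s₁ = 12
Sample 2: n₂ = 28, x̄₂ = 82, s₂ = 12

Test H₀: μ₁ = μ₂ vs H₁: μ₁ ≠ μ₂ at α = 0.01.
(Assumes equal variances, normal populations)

Pooled variance: s²_p = [11×12² + 27×12²]/(38) = 144.0000
s_p = 12.0000
SE = s_p×√(1/n₁ + 1/n₂) = 12.0000×√(1/12 + 1/28) = 4.1404
t = (x̄₁ - x̄₂)/SE = (74 - 82)/4.1404 = -1.9322
df = 38, t-critical = ±2.712
Decision: fail to reject H₀

Answer: t = -1.9322, fail to reject H₀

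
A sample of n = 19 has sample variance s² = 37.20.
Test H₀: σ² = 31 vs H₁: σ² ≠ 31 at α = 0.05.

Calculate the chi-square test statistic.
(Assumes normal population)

Answer: χ² = 21.6000, fail to reject H₀

Derivation:
df = n - 1 = 18
χ² = (n-1)s²/σ₀² = 18×37.20/31 = 21.6000
Critical values: χ²_{0.975,18} = 8.231, χ²_{0.025,18} = 31.526
Rejection region: χ² < 8.231 or χ² > 31.526
Decision: fail to reject H₀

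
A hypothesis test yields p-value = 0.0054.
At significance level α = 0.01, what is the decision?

Compare p-value to α:
0.0054 < 0.01
Decision: reject H₀

Answer: reject H₀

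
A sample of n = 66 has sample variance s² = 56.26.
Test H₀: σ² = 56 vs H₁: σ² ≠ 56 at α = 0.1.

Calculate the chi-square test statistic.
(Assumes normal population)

df = n - 1 = 65
χ² = (n-1)s²/σ₀² = 65×56.26/56 = 65.3018
Critical values: χ²_{0.95,65} = 47.450, χ²_{0.05,65} = 84.821
Rejection region: χ² < 47.450 or χ² > 84.821
Decision: fail to reject H₀

Answer: χ² = 65.3018, fail to reject H₀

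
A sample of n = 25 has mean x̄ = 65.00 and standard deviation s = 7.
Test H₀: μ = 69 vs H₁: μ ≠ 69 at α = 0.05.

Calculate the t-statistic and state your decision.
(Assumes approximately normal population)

Answer: t = -2.8571, reject H₀

Derivation:
df = n - 1 = 24
SE = s/√n = 7/√25 = 1.4000
t = (x̄ - μ₀)/SE = (65.00 - 69)/1.4000 = -2.8571
Critical value: t_{0.025,24} = ±2.064
p-value ≈ 0.0087
Decision: reject H₀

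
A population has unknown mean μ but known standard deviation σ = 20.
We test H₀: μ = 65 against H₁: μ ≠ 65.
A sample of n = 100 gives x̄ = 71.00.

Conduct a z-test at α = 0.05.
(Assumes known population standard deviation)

Answer: z = 3.0000, reject H₀

Derivation:
Standard error: SE = σ/√n = 20/√100 = 2.0000
z-statistic: z = (x̄ - μ₀)/SE = (71.00 - 65)/2.0000 = 3.0000
Critical value: ±1.960
p-value = 0.0027
Decision: reject H₀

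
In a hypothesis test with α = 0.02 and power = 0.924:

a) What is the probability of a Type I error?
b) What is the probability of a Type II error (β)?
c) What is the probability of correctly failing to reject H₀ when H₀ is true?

Answer: a) 0.02, b) 0.076, c) 0.98

Derivation:
a) Type I error probability = α = 0.02
b) Power = P(reject H₀ | H₁ true) = 1 - β = 0.924, so Type II error probability = β = 1 - Power = 0.076
c) P(fail to reject H₀ | H₀ true) = 1 - α = 0.98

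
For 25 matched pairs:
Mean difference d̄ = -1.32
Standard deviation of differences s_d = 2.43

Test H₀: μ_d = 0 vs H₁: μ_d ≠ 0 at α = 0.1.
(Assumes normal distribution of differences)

Answer: t = -2.7160, reject H₀

Derivation:
df = n - 1 = 24
SE = s_d/√n = 2.43/√25 = 0.4860
t = d̄/SE = -1.32/0.4860 = -2.7160
Critical value: t_{0.05,24} = ±1.711
p-value ≈ 0.0121
Decision: reject H₀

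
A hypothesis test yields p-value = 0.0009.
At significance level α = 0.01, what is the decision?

Answer: reject H₀

Derivation:
Compare p-value to α:
0.0009 < 0.01
Decision: reject H₀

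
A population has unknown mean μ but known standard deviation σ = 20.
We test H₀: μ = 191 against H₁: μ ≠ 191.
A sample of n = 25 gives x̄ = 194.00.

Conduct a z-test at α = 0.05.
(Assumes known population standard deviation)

Standard error: SE = σ/√n = 20/√25 = 4.0000
z-statistic: z = (x̄ - μ₀)/SE = (194.00 - 191)/4.0000 = 0.7500
Critical value: ±1.960
p-value = 0.4533
Decision: fail to reject H₀

Answer: z = 0.7500, fail to reject H₀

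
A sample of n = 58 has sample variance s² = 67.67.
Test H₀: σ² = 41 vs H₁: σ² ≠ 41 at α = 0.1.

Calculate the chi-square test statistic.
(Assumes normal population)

df = n - 1 = 57
χ² = (n-1)s²/σ₀² = 57×67.67/41 = 94.0778
Critical values: χ²_{0.95,57} = 40.646, χ²_{0.05,57} = 75.624
Rejection region: χ² < 40.646 or χ² > 75.624
Decision: reject H₀

Answer: χ² = 94.0778, reject H₀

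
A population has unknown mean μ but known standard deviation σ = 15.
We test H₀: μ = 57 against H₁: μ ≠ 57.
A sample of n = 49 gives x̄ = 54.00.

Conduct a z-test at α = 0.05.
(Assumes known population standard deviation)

Standard error: SE = σ/√n = 15/√49 = 2.1429
z-statistic: z = (x̄ - μ₀)/SE = (54.00 - 57)/2.1429 = -1.4000
Critical value: ±1.960
p-value = 0.1615
Decision: fail to reject H₀

Answer: z = -1.4000, fail to reject H₀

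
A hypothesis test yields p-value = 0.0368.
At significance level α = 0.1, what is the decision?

Answer: reject H₀

Derivation:
Compare p-value to α:
0.0368 < 0.1
Decision: reject H₀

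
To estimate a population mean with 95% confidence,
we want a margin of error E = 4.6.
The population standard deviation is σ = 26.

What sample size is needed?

z_0.025 = 1.960
n = (z×σ/E)² = (1.960×26/4.6)²
n = 122.7279
Round up: n = 123

Answer: n = 123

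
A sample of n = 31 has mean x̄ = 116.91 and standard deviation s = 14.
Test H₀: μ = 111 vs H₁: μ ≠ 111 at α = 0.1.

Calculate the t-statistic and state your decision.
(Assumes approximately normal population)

df = n - 1 = 30
SE = s/√n = 14/√31 = 2.5145
t = (x̄ - μ₀)/SE = (116.91 - 111)/2.5145 = 2.3504
Critical value: t_{0.05,30} = ±1.697
p-value ≈ 0.0255
Decision: reject H₀

Answer: t = 2.3504, reject H₀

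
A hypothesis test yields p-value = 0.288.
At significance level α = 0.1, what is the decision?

Answer: fail to reject H₀

Derivation:
Compare p-value to α:
0.288 ≥ 0.1
Decision: fail to reject H₀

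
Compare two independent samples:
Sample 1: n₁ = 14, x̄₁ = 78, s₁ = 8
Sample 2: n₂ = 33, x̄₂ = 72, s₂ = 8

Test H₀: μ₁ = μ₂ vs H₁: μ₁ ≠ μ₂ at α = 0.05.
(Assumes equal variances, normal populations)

Answer: t = 2.3515, reject H₀

Derivation:
Pooled variance: s²_p = [13×8² + 32×8²]/(45) = 64.0000
s_p = 8.0000
SE = s_p×√(1/n₁ + 1/n₂) = 8.0000×√(1/14 + 1/33) = 2.5516
t = (x̄₁ - x̄₂)/SE = (78 - 72)/2.5516 = 2.3515
df = 45, t-critical = ±2.014
Decision: reject H₀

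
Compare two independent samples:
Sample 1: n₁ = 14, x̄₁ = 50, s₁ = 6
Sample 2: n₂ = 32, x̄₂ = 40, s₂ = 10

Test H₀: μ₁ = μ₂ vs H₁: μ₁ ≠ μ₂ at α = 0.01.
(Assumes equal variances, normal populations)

Answer: t = 3.4656, reject H₀

Derivation:
Pooled variance: s²_p = [13×6² + 31×10²]/(44) = 81.0909
s_p = 9.0050
SE = s_p×√(1/n₁ + 1/n₂) = 9.0050×√(1/14 + 1/32) = 2.8855
t = (x̄₁ - x̄₂)/SE = (50 - 40)/2.8855 = 3.4656
df = 44, t-critical = ±2.692
Decision: reject H₀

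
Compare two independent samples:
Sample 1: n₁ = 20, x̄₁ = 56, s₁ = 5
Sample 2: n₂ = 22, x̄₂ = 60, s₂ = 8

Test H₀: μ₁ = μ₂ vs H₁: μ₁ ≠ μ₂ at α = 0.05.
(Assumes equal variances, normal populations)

Pooled variance: s²_p = [19×5² + 21×8²]/(40) = 45.4750
s_p = 6.7435
SE = s_p×√(1/n₁ + 1/n₂) = 6.7435×√(1/20 + 1/22) = 2.0835
t = (x̄₁ - x̄₂)/SE = (56 - 60)/2.0835 = -1.9198
df = 40, t-critical = ±2.021
Decision: fail to reject H₀

Answer: t = -1.9198, fail to reject H₀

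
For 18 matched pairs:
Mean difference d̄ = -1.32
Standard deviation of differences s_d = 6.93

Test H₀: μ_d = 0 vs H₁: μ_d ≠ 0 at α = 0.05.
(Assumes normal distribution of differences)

df = n - 1 = 17
SE = s_d/√n = 6.93/√18 = 1.6334
t = d̄/SE = -1.32/1.6334 = -0.8081
Critical value: t_{0.025,17} = ±2.110
p-value ≈ 0.4302
Decision: fail to reject H₀

Answer: t = -0.8081, fail to reject H₀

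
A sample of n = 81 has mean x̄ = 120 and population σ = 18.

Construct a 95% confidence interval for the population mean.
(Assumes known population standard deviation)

Confidence level: 95%, α = 0.05
z_0.025 = 1.960
SE = σ/√n = 18/√81 = 2.0000
Margin of error = 1.960 × 2.0000 = 3.9200
CI: x̄ ± margin = 120 ± 3.9200
CI: (116.0800, 123.9200)

Answer: (116.0800, 123.9200)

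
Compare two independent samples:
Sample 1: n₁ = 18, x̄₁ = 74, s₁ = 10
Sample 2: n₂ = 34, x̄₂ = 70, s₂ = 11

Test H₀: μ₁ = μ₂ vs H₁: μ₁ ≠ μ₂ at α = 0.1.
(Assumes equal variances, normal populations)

Pooled variance: s²_p = [17×10² + 33×11²]/(50) = 113.8600
s_p = 10.6705
SE = s_p×√(1/n₁ + 1/n₂) = 10.6705×√(1/18 + 1/34) = 3.1104
t = (x̄₁ - x̄₂)/SE = (74 - 70)/3.1104 = 1.2860
df = 50, t-critical = ±1.676
Decision: fail to reject H₀

Answer: t = 1.2860, fail to reject H₀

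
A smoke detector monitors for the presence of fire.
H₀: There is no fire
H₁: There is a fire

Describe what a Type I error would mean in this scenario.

Type I error (α): Rejecting H₀ when H₀ is true
Type II error (β): Failing to reject H₀ when H₁ is true

Answer: The alarm sounds when there is no fire (false alarm)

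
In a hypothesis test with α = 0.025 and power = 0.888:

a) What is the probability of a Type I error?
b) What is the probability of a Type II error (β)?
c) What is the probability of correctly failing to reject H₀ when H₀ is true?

a) Type I error probability = α = 0.025
b) Power = P(reject H₀ | H₁ true) = 1 - β = 0.888, so Type II error probability = β = 1 - Power = 0.112
c) P(fail to reject H₀ | H₀ true) = 1 - α = 0.975

Answer: a) 0.025, b) 0.112, c) 0.975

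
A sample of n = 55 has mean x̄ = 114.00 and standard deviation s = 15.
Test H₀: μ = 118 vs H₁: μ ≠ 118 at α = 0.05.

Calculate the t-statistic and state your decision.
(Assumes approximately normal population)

Answer: t = -1.9777, fail to reject H₀

Derivation:
df = n - 1 = 54
SE = s/√n = 15/√55 = 2.0226
t = (x̄ - μ₀)/SE = (114.00 - 118)/2.0226 = -1.9777
Critical value: t_{0.025,54} = ±2.005
p-value ≈ 0.0531
Decision: fail to reject H₀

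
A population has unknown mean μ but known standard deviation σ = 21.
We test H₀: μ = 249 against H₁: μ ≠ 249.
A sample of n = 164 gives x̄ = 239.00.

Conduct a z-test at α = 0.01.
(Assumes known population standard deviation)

Answer: z = -6.0983, reject H₀

Derivation:
Standard error: SE = σ/√n = 21/√164 = 1.6398
z-statistic: z = (x̄ - μ₀)/SE = (239.00 - 249)/1.6398 = -6.0983
Critical value: ±2.576
p-value < 0.0001
Decision: reject H₀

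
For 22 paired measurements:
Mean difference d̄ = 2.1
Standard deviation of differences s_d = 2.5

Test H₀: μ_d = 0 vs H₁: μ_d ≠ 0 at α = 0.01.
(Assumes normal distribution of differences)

Answer: t = 3.9400, reject H₀

Derivation:
df = n - 1 = 21
SE = s_d/√n = 2.5/√22 = 0.5330
t = d̄/SE = 2.1/0.5330 = 3.9400
Critical value: t_{0.005,21} = ±2.831
p-value ≈ 0.0007
Decision: reject H₀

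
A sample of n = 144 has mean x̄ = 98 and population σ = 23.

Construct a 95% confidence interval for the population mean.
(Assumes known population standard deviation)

Answer: (94.2433, 101.7567)

Derivation:
Confidence level: 95%, α = 0.05
z_0.025 = 1.960
SE = σ/√n = 23/√144 = 1.9167
Margin of error = 1.960 × 1.9167 = 3.7567
CI: x̄ ± margin = 98 ± 3.7567
CI: (94.2433, 101.7567)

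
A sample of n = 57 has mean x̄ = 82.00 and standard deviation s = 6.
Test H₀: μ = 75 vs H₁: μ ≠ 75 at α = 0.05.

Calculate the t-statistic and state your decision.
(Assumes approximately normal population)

df = n - 1 = 56
SE = s/√n = 6/√57 = 0.7947
t = (x̄ - μ₀)/SE = (82.00 - 75)/0.7947 = 8.8084
Critical value: t_{0.025,56} = ±2.003
p-value < 0.0001
Decision: reject H₀

Answer: t = 8.8084, reject H₀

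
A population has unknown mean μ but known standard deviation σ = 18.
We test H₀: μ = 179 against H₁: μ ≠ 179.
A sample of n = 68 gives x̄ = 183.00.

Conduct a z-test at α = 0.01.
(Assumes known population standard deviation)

Standard error: SE = σ/√n = 18/√68 = 2.1828
z-statistic: z = (x̄ - μ₀)/SE = (183.00 - 179)/2.1828 = 1.8325
Critical value: ±2.576
p-value = 0.0669
Decision: fail to reject H₀

Answer: z = 1.8325, fail to reject H₀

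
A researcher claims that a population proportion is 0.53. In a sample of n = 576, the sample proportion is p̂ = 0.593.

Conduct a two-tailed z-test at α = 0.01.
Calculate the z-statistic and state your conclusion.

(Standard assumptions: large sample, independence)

Answer: z = 3.0294, reject H₀

Derivation:
H₀: p = 0.53, H₁: p ≠ 0.53
Standard error: SE = √(p₀(1-p₀)/n) = √(0.53×0.47/576) = 0.020796
z-statistic: z = (p̂ - p₀)/SE = (0.593 - 0.53)/0.020796 = 3.0294
Critical value: z_0.005 = ±2.576
p-value = 0.0025
Decision: reject H₀ at α = 0.01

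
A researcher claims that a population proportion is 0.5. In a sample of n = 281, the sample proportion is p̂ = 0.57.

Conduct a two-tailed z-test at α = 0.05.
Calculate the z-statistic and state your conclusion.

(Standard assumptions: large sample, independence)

Answer: z = 2.3469, reject H₀

Derivation:
H₀: p = 0.5, H₁: p ≠ 0.5
Standard error: SE = √(p₀(1-p₀)/n) = √(0.5×0.5/281) = 0.029827
z-statistic: z = (p̂ - p₀)/SE = (0.57 - 0.5)/0.029827 = 2.3469
Critical value: z_0.025 = ±1.960
p-value = 0.0189
Decision: reject H₀ at α = 0.05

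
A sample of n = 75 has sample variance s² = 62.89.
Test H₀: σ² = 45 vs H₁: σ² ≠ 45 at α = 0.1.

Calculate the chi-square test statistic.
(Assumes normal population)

Answer: χ² = 103.4191, reject H₀

Derivation:
df = n - 1 = 74
χ² = (n-1)s²/σ₀² = 74×62.89/45 = 103.4191
Critical values: χ²_{0.95,74} = 55.189, χ²_{0.05,74} = 95.081
Rejection region: χ² < 55.189 or χ² > 95.081
Decision: reject H₀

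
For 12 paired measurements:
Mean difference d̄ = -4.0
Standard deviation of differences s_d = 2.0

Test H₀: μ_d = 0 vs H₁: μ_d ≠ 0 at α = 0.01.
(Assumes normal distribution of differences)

Answer: t = -6.9276, reject H₀

Derivation:
df = n - 1 = 11
SE = s_d/√n = 2.0/√12 = 0.5774
t = d̄/SE = -4.0/0.5774 = -6.9276
Critical value: t_{0.005,11} = ±3.106
p-value < 0.0001
Decision: reject H₀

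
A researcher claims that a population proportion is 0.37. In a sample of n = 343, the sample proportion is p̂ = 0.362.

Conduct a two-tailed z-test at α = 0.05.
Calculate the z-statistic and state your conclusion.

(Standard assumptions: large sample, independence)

H₀: p = 0.37, H₁: p ≠ 0.37
Standard error: SE = √(p₀(1-p₀)/n) = √(0.37×0.63/343) = 0.026069
z-statistic: z = (p̂ - p₀)/SE = (0.362 - 0.37)/0.026069 = -0.3069
Critical value: z_0.025 = ±1.960
p-value = 0.7589
Decision: fail to reject H₀ at α = 0.05

Answer: z = -0.3069, fail to reject H₀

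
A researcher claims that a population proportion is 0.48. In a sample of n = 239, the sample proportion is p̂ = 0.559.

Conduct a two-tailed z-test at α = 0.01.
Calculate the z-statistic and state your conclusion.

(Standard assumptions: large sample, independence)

H₀: p = 0.48, H₁: p ≠ 0.48
Standard error: SE = √(p₀(1-p₀)/n) = √(0.48×0.52/239) = 0.032316
z-statistic: z = (p̂ - p₀)/SE = (0.559 - 0.48)/0.032316 = 2.4446
Critical value: z_0.005 = ±2.576
p-value = 0.0145
Decision: fail to reject H₀ at α = 0.01

Answer: z = 2.4446, fail to reject H₀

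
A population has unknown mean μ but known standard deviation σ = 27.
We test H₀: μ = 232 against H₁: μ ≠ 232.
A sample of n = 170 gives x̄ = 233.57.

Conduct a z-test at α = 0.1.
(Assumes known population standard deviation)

Standard error: SE = σ/√n = 27/√170 = 2.0708
z-statistic: z = (x̄ - μ₀)/SE = (233.57 - 232)/2.0708 = 0.7582
Critical value: ±1.645
p-value = 0.4483
Decision: fail to reject H₀

Answer: z = 0.7582, fail to reject H₀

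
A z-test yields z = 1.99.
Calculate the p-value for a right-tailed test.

Answer: p-value ≈ 0.0233

Derivation:
For z = 1.99:
p = P(Z > 1.99) = 1 - Φ(1.99) = 0.0233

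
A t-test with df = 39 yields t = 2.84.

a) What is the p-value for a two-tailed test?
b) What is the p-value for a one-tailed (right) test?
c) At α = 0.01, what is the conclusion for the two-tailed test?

Using t-distribution with df = 39:
a) Two-tailed: p = 2×P(T > 2.84) = 0.0071
b) One-tailed: p = P(T > 2.84) = 0.0036
c) 0.0071 < 0.01, reject H₀

Answer: a) 0.0071, b) 0.0036, c) reject H₀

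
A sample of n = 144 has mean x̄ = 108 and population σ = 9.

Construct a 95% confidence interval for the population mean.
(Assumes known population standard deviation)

Answer: (106.5300, 109.4700)

Derivation:
Confidence level: 95%, α = 0.05
z_0.025 = 1.960
SE = σ/√n = 9/√144 = 0.7500
Margin of error = 1.960 × 0.7500 = 1.4700
CI: x̄ ± margin = 108 ± 1.4700
CI: (106.5300, 109.4700)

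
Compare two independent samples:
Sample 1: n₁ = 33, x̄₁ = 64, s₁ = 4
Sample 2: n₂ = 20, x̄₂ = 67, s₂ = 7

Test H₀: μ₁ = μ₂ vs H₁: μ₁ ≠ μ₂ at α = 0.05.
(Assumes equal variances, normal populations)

Answer: t = -1.9903, fail to reject H₀

Derivation:
Pooled variance: s²_p = [32×4² + 19×7²]/(51) = 28.2941
s_p = 5.3192
SE = s_p×√(1/n₁ + 1/n₂) = 5.3192×√(1/33 + 1/20) = 1.5073
t = (x̄₁ - x̄₂)/SE = (64 - 67)/1.5073 = -1.9903
df = 51, t-critical = ±2.008
Decision: fail to reject H₀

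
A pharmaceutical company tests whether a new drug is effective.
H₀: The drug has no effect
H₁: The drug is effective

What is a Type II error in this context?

Type I error (α): Rejecting H₀ when H₀ is true
Type II error (β): Failing to reject H₀ when H₁ is true

Answer: Failing to detect the drug's effect when it actually works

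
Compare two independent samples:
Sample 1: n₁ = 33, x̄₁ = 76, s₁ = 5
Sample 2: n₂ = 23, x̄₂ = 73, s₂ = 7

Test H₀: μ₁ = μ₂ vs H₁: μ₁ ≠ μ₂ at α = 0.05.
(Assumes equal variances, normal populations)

Answer: t = 1.8728, fail to reject H₀

Derivation:
Pooled variance: s²_p = [32×5² + 22×7²]/(54) = 34.7778
s_p = 5.8973
SE = s_p×√(1/n₁ + 1/n₂) = 5.8973×√(1/33 + 1/23) = 1.6019
t = (x̄₁ - x̄₂)/SE = (76 - 73)/1.6019 = 1.8728
df = 54, t-critical = ±2.005
Decision: fail to reject H₀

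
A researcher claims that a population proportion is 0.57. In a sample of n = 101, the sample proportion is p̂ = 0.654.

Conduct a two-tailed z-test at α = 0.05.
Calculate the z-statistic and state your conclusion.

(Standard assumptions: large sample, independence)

Answer: z = 1.7052, fail to reject H₀

Derivation:
H₀: p = 0.57, H₁: p ≠ 0.57
Standard error: SE = √(p₀(1-p₀)/n) = √(0.57×0.43/101) = 0.049262
z-statistic: z = (p̂ - p₀)/SE = (0.654 - 0.57)/0.049262 = 1.7052
Critical value: z_0.025 = ±1.960
p-value = 0.0882
Decision: fail to reject H₀ at α = 0.05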